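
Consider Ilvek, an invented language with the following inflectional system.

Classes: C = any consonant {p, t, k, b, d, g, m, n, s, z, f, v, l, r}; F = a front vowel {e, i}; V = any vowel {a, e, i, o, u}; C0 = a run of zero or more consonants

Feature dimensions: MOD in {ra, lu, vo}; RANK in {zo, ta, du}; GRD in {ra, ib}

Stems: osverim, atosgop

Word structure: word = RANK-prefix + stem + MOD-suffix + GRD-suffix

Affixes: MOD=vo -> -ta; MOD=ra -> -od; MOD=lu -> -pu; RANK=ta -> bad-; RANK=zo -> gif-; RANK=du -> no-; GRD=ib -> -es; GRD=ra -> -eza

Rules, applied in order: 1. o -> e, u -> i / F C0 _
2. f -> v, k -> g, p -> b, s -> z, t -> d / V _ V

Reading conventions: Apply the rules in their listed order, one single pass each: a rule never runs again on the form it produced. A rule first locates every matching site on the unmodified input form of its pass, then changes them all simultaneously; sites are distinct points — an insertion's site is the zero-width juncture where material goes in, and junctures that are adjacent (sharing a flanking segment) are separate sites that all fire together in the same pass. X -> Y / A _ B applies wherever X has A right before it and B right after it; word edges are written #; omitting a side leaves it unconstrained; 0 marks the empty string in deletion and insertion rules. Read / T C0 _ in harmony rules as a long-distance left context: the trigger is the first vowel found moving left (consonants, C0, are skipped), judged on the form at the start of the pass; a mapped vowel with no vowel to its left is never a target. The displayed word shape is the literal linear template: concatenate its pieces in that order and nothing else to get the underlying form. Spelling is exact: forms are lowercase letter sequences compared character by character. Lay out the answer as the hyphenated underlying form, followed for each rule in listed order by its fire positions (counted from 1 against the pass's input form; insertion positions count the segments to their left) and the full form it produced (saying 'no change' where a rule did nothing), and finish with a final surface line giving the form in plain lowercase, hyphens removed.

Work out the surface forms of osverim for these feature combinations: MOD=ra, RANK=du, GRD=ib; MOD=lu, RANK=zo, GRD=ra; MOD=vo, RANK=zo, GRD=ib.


cell MOD=ra, RANK=du, GRD=ib:
underlying: no-osverim-od-es
1. o -> e, u -> i / F C0 _: fires at position(s) 10: noosverimedes
2. f -> v, k -> g, p -> b, s -> z, t -> d / V _ V: no change
surface: noosverimedes

cell MOD=lu, RANK=zo, GRD=ra:
underlying: gif-osverim-pu-eza
1. o -> e, u -> i / F C0 _: fires at position(s) 4, 12: gifesverimpieza
2. f -> v, k -> g, p -> b, s -> z, t -> d / V _ V: fires at position(s) 3: givesverimpieza
surface: givesverimpieza

cell MOD=vo, RANK=zo, GRD=ib:
underlying: gif-osverim-ta-es
1. o -> e, u -> i / F C0 _: fires at position(s) 4: gifesverimtaes
2. f -> v, k -> g, p -> b, s -> z, t -> d / V _ V: fires at position(s) 3: givesverimtaes
surface: givesverimtaes


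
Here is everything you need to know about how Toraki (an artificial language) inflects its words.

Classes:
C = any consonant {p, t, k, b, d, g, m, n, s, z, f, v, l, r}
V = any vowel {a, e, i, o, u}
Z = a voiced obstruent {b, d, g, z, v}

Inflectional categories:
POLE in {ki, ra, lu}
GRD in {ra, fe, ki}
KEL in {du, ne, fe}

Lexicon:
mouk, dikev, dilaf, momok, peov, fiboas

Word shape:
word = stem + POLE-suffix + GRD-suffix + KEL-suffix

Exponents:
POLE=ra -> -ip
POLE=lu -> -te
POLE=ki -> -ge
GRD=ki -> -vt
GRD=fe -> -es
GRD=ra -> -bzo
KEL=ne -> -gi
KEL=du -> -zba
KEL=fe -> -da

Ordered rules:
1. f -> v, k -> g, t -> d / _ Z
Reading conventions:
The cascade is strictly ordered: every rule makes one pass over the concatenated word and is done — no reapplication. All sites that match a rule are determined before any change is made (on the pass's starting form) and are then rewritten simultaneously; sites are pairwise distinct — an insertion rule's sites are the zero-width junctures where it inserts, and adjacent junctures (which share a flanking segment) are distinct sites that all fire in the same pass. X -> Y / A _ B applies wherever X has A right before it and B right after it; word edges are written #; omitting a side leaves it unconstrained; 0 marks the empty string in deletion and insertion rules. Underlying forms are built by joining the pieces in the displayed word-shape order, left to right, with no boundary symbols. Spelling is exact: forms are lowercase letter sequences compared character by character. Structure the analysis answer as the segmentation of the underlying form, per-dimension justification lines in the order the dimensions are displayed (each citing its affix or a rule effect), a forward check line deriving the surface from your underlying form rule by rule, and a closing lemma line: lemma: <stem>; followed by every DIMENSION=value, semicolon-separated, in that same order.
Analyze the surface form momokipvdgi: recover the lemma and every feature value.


underlying: momok-ip-vt-gi
POLE=ra - signalled by the affix -ip
GRD=ki - signalled by the affix -vt
KEL=ne - signalled by the affix -gi
check: momokipvtgi -> momokipvdgi
lemma: momok; POLE=ra; GRD=ki; KEL=ne


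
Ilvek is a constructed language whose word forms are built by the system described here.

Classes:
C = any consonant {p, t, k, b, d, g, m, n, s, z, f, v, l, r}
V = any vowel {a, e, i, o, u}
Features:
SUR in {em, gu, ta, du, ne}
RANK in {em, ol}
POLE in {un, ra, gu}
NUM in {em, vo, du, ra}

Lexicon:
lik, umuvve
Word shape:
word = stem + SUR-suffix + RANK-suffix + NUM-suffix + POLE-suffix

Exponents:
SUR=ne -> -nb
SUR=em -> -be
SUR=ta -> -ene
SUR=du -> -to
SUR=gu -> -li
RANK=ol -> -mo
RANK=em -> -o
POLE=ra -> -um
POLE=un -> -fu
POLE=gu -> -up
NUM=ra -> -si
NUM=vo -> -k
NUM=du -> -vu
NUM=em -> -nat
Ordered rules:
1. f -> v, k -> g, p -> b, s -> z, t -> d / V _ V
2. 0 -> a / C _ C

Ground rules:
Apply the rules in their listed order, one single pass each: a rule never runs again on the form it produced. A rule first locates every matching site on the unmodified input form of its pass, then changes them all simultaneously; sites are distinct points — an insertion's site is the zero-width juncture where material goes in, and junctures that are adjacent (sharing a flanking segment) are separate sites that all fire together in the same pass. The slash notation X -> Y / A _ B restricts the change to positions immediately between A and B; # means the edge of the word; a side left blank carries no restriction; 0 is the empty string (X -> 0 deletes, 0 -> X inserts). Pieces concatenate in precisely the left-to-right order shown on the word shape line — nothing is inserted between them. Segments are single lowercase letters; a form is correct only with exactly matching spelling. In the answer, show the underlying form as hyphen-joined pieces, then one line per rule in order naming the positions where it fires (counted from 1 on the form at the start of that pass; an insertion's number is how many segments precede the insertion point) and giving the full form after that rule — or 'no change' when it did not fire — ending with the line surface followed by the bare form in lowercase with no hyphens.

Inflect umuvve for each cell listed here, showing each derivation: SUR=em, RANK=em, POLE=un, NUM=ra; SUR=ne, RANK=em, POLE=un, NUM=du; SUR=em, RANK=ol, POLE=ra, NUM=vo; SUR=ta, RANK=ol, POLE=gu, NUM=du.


cell SUR=em, RANK=em, POLE=un, NUM=ra:
underlying: umuvve-be-o-si-fu
1. f -> v, k -> g, p -> b, s -> z, t -> d / V _ V: fires at position(s) 10, 12: umuvvebeozivu
2. 0 -> a / C _ C: inserts after position(s) 4: umuvavebeozivu
surface: umuvavebeozivu

cell SUR=ne, RANK=em, POLE=un, NUM=du:
underlying: umuvve-nb-o-vu-fu
1. f -> v, k -> g, p -> b, s -> z, t -> d / V _ V: fires at position(s) 12: umuvvenbovuvu
2. 0 -> a / C _ C: inserts after position(s) 4, 7: umuvavenabovuvu
surface: umuvavenabovuvu

cell SUR=em, RANK=ol, POLE=ra, NUM=vo:
underlying: umuvve-be-mo-k-um
1. f -> v, k -> g, p -> b, s -> z, t -> d / V _ V: fires at position(s) 11: umuvvebemogum
2. 0 -> a / C _ C: inserts after position(s) 4: umuvavebemogum
surface: umuvavebemogum

cell SUR=ta, RANK=ol, POLE=gu, NUM=du:
underlying: umuvve-ene-mo-vu-up
1. f -> v, k -> g, p -> b, s -> z, t -> d / V _ V: no change
2. 0 -> a / C _ C: inserts after position(s) 4: umuvaveenemovuup
surface: umuvaveenemovuup


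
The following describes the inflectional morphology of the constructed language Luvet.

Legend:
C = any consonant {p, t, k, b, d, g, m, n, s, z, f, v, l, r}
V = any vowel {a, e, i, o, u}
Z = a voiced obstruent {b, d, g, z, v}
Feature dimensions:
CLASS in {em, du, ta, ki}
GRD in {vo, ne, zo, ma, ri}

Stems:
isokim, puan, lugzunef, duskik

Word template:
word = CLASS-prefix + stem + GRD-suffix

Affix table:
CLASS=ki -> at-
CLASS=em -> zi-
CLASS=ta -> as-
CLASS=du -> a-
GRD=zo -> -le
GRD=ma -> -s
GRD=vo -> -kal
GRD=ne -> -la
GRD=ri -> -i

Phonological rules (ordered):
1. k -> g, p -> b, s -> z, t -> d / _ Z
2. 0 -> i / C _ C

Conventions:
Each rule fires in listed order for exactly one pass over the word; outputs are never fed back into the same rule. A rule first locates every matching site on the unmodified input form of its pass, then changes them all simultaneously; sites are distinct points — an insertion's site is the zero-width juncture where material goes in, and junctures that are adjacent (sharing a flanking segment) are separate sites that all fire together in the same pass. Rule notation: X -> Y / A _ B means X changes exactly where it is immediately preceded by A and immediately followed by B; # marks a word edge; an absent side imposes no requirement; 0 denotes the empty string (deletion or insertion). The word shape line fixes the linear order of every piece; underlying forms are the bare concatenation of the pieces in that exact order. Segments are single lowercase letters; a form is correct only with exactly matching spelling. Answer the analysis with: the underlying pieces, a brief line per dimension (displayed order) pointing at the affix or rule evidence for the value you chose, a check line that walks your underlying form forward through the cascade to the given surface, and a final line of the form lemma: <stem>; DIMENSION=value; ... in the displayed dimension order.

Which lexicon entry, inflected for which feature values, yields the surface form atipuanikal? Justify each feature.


underlying: at-puan-kal
CLASS=ki - signalled by the affix at-
GRD=vo - signalled by the affix -kal
check: atpuankal -> atpuankal -> atipuanikal
lemma: puan; CLASS=ki; GRD=vo


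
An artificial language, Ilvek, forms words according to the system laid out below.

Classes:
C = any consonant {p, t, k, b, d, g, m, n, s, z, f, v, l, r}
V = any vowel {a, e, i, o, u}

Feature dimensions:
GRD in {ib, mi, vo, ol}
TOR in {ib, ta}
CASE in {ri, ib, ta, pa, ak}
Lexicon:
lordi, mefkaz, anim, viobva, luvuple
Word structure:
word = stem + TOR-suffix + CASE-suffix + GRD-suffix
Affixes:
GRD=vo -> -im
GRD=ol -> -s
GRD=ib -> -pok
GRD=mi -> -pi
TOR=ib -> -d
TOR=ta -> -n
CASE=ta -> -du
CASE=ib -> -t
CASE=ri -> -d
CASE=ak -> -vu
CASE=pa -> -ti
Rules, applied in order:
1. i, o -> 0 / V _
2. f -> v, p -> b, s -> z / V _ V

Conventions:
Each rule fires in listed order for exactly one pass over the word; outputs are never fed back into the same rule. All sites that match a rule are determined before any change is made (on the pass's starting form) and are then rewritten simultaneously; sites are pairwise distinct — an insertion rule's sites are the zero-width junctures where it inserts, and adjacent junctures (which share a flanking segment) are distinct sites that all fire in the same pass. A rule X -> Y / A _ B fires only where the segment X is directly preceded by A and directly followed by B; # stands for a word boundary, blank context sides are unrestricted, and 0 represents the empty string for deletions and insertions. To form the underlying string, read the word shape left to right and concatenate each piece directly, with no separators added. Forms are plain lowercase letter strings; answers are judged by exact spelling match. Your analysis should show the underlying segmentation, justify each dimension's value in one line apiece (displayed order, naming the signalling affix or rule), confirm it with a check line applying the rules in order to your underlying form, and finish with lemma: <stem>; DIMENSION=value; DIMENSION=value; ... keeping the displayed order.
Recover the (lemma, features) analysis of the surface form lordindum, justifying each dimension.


underlying: lordi-n-du-im
GRD=vo - signalled by the affix -im
TOR=ta - signalled by the affix -n
CASE=ta - signalled by the affix -du
check: lordinduim -> lordindum -> lordindum
lemma: lordi; GRD=vo; TOR=ta; CASE=ta


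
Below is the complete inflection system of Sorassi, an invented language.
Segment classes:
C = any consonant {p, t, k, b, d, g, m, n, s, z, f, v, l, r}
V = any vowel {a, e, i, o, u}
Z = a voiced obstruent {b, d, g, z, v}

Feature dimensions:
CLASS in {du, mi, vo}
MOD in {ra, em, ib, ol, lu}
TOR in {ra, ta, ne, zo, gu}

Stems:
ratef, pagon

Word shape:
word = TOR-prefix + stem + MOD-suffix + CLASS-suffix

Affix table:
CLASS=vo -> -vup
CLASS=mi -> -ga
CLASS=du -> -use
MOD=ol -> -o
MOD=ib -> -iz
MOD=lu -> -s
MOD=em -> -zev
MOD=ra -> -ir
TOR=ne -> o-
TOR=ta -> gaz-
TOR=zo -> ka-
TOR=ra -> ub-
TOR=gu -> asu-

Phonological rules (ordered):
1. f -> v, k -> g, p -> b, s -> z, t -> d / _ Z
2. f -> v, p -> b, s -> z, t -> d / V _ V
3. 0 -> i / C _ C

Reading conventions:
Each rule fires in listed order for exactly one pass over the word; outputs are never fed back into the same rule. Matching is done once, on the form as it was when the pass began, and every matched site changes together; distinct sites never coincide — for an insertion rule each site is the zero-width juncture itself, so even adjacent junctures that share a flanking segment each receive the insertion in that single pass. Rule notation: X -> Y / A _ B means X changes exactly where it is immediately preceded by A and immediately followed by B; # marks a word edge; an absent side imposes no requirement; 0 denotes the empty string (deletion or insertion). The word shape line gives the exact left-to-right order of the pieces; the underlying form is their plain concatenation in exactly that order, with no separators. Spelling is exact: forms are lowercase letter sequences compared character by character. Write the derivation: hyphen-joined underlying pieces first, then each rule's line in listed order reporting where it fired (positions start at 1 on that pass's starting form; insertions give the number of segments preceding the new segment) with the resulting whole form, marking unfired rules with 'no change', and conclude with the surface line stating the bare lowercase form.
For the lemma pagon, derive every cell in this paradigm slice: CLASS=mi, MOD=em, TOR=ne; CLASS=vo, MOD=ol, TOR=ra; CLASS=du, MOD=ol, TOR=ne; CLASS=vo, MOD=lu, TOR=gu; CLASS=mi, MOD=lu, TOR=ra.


cell CLASS=mi, MOD=em, TOR=ne:
underlying: o-pagon-zev-ga
1. f -> v, k -> g, p -> b, s -> z, t -> d / _ Z: no change
2. f -> v, p -> b, s -> z, t -> d / V _ V: fires at position(s) 2: obagonzevga
3. 0 -> i / C _ C: inserts after position(s) 6, 9: obagonizeviga
surface: obagonizeviga

cell CLASS=vo, MOD=ol, TOR=ra:
underlying: ub-pagon-o-vup
1. f -> v, k -> g, p -> b, s -> z, t -> d / _ Z: no change
2. f -> v, p -> b, s -> z, t -> d / V _ V: no change
3. 0 -> i / C _ C: inserts after position(s) 2: ubipagonovup
surface: ubipagonovup

cell CLASS=du, MOD=ol, TOR=ne:
underlying: o-pagon-o-use
1. f -> v, k -> g, p -> b, s -> z, t -> d / _ Z: no change
2. f -> v, p -> b, s -> z, t -> d / V _ V: fires at position(s) 2, 9: obagonouze
3. 0 -> i / C _ C: no change
surface: obagonouze

cell CLASS=vo, MOD=lu, TOR=gu:
underlying: asu-pagon-s-vup
1. f -> v, k -> g, p -> b, s -> z, t -> d / _ Z: fires at position(s) 9: asupagonzvup
2. f -> v, p -> b, s -> z, t -> d / V _ V: fires at position(s) 2, 4: azubagonzvup
3. 0 -> i / C _ C: inserts after position(s) 8, 9: azubagonizivup
surface: azubagonizivup

cell CLASS=mi, MOD=lu, TOR=ra:
underlying: ub-pagon-s-ga
1. f -> v, k -> g, p -> b, s -> z, t -> d / _ Z: fires at position(s) 8: ubpagonzga
2. f -> v, p -> b, s -> z, t -> d / V _ V: no change
3. 0 -> i / C _ C: inserts after position(s) 2, 7, 8: ubipagoniziga
surface: ubipagoniziga


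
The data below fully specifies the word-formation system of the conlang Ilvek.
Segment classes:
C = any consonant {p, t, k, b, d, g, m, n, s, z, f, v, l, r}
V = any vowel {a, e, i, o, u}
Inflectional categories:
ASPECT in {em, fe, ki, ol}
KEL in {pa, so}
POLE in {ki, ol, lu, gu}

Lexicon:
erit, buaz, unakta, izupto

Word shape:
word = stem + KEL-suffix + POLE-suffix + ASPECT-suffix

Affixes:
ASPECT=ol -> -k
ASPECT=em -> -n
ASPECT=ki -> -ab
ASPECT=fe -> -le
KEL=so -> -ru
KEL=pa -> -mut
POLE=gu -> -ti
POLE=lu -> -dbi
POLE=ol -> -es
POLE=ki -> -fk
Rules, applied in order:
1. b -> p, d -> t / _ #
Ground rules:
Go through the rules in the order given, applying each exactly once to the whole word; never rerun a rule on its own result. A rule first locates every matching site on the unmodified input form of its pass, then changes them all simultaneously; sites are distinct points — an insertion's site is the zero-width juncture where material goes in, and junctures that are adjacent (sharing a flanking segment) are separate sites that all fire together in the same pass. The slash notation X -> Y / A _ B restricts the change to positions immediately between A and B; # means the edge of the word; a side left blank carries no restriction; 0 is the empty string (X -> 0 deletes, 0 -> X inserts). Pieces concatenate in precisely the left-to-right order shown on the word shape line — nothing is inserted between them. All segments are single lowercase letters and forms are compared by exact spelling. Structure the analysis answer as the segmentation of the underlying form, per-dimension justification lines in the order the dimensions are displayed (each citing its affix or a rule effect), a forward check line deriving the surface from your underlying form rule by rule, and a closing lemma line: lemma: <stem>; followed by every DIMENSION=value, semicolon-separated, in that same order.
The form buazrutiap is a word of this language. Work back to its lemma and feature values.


underlying: buaz-ru-ti-ab
ASPECT=ki - signalled by the affix -ab
KEL=so - signalled by the affix -ru
POLE=gu - signalled by the affix -ti
check: buazrutiab -> buazrutiap
lemma: buaz; ASPECT=ki; KEL=so; POLE=gu


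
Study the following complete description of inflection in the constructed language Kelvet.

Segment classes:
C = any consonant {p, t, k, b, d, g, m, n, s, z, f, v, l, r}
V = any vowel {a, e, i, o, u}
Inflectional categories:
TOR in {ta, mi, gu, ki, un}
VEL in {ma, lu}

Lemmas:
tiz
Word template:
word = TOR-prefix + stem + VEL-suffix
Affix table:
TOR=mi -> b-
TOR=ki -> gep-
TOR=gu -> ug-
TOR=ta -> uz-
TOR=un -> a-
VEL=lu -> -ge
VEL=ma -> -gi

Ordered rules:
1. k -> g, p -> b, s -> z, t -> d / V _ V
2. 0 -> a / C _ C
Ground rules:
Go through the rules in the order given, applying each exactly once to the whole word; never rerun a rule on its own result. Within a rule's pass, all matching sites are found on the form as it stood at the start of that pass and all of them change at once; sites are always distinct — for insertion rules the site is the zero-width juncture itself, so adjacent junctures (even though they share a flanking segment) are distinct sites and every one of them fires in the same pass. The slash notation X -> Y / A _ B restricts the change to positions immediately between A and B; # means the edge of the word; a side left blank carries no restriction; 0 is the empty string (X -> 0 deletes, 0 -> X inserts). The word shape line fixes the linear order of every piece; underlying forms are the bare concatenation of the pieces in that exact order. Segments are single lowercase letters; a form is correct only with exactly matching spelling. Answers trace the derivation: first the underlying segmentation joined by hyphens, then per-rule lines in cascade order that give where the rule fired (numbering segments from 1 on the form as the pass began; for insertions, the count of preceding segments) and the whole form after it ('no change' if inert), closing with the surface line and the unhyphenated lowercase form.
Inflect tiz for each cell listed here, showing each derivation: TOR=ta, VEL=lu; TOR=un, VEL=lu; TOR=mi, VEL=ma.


cell TOR=ta, VEL=lu:
underlying: uz-tiz-ge
1. k -> g, p -> b, s -> z, t -> d / V _ V: no change
2. 0 -> a / C _ C: inserts after position(s) 2, 5: uzatizage
surface: uzatizage

cell TOR=un, VEL=lu:
underlying: a-tiz-ge
1. k -> g, p -> b, s -> z, t -> d / V _ V: fires at position(s) 2: adizge
2. 0 -> a / C _ C: inserts after position(s) 4: adizage
surface: adizage

cell TOR=mi, VEL=ma:
underlying: b-tiz-gi
1. k -> g, p -> b, s -> z, t -> d / V _ V: no change
2. 0 -> a / C _ C: inserts after position(s) 1, 4: batizagi
surface: batizagi


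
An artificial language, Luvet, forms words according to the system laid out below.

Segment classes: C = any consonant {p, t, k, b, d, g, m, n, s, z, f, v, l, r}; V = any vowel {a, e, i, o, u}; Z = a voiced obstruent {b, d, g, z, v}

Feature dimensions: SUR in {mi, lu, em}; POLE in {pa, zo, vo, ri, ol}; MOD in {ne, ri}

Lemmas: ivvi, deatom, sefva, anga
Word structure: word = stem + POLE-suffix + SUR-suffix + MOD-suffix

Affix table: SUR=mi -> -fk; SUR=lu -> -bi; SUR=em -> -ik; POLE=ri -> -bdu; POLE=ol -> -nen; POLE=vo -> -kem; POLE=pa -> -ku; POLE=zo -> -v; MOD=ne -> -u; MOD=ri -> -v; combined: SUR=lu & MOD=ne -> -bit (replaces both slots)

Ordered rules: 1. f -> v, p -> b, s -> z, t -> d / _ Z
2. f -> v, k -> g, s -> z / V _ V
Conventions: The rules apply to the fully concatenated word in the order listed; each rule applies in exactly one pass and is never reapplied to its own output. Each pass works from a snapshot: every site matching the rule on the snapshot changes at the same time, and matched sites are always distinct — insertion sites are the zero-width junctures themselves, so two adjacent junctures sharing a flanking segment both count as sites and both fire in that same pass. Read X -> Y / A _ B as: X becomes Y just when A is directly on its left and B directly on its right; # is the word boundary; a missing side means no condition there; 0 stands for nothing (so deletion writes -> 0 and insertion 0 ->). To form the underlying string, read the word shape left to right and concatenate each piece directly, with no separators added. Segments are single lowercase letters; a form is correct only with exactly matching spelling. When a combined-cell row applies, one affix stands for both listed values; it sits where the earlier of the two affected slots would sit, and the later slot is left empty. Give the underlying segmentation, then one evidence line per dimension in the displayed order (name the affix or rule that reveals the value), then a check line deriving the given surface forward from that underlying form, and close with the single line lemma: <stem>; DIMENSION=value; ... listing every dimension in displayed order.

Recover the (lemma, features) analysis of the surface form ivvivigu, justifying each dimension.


underlying: ivvi-v-ik-u
SUR=em - signalled by the affix -ik
POLE=zo - signalled by the affix -v
MOD=ne - signalled by the affix -u
check: ivviviku -> ivviviku -> ivvivigu
lemma: ivvi; SUR=em; POLE=zo; MOD=ne


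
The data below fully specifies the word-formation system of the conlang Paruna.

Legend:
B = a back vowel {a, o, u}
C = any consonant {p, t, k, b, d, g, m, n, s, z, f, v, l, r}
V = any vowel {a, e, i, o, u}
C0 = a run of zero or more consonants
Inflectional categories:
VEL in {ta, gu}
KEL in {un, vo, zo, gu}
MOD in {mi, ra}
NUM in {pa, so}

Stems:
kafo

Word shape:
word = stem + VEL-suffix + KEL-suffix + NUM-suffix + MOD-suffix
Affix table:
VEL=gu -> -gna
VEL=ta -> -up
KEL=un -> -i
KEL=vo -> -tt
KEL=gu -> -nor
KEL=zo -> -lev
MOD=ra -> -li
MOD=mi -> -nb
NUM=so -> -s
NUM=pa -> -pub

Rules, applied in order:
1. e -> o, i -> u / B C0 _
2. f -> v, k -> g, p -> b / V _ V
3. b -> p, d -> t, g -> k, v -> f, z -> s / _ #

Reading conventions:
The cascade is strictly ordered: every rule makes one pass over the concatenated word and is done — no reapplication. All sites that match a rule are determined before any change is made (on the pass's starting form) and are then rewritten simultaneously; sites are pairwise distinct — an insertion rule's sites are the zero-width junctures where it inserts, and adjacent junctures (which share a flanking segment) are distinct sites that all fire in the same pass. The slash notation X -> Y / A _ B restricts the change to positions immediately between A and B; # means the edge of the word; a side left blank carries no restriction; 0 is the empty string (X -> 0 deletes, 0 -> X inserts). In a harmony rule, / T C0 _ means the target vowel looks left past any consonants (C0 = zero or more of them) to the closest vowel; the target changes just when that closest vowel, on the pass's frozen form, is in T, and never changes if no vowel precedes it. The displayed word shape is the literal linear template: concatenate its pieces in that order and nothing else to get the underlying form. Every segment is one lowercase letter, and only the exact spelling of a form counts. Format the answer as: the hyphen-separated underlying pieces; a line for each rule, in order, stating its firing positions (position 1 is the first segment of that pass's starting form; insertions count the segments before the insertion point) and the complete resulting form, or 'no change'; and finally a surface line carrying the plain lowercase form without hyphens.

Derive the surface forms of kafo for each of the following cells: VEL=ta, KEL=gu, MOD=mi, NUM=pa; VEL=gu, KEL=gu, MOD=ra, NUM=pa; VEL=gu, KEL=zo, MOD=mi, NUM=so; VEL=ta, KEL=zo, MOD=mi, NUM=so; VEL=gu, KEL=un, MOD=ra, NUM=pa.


cell VEL=ta, KEL=gu, MOD=mi, NUM=pa:
underlying: kafo-up-nor-pub-nb
1. e -> o, i -> u / B C0 _: no change
2. f -> v, k -> g, p -> b / V _ V: fires at position(s) 3: kavoupnorpubnb
3. b -> p, d -> t, g -> k, v -> f, z -> s / _ #: fires at position(s) 14: kavoupnorpubnp
surface: kavoupnorpubnp

cell VEL=gu, KEL=gu, MOD=ra, NUM=pa:
underlying: kafo-gna-nor-pub-li
1. e -> o, i -> u / B C0 _: fires at position(s) 15: kafognanorpublu
2. f -> v, k -> g, p -> b / V _ V: fires at position(s) 3: kavognanorpublu
3. b -> p, d -> t, g -> k, v -> f, z -> s / _ #: no change
surface: kavognanorpublu

cell VEL=gu, KEL=zo, MOD=mi, NUM=so:
underlying: kafo-gna-lev-s-nb
1. e -> o, i -> u / B C0 _: fires at position(s) 9: kafognalovsnb
2. f -> v, k -> g, p -> b / V _ V: fires at position(s) 3: kavognalovsnb
3. b -> p, d -> t, g -> k, v -> f, z -> s / _ #: fires at position(s) 13: kavognalovsnp
surface: kavognalovsnp

cell VEL=ta, KEL=zo, MOD=mi, NUM=so:
underlying: kafo-up-lev-s-nb
1. e -> o, i -> u / B C0 _: fires at position(s) 8: kafouplovsnb
2. f -> v, k -> g, p -> b / V _ V: fires at position(s) 3: kavouplovsnb
3. b -> p, d -> t, g -> k, v -> f, z -> s / _ #: fires at position(s) 12: kavouplovsnp
surface: kavouplovsnp

cell VEL=gu, KEL=un, MOD=ra, NUM=pa:
underlying: kafo-gna-i-pub-li
1. e -> o, i -> u / B C0 _: fires at position(s) 8, 13: kafognaupublu
2. f -> v, k -> g, p -> b / V _ V: fires at position(s) 3, 9: kavognaubublu
3. b -> p, d -> t, g -> k, v -> f, z -> s / _ #: no change
surface: kavognaubublu


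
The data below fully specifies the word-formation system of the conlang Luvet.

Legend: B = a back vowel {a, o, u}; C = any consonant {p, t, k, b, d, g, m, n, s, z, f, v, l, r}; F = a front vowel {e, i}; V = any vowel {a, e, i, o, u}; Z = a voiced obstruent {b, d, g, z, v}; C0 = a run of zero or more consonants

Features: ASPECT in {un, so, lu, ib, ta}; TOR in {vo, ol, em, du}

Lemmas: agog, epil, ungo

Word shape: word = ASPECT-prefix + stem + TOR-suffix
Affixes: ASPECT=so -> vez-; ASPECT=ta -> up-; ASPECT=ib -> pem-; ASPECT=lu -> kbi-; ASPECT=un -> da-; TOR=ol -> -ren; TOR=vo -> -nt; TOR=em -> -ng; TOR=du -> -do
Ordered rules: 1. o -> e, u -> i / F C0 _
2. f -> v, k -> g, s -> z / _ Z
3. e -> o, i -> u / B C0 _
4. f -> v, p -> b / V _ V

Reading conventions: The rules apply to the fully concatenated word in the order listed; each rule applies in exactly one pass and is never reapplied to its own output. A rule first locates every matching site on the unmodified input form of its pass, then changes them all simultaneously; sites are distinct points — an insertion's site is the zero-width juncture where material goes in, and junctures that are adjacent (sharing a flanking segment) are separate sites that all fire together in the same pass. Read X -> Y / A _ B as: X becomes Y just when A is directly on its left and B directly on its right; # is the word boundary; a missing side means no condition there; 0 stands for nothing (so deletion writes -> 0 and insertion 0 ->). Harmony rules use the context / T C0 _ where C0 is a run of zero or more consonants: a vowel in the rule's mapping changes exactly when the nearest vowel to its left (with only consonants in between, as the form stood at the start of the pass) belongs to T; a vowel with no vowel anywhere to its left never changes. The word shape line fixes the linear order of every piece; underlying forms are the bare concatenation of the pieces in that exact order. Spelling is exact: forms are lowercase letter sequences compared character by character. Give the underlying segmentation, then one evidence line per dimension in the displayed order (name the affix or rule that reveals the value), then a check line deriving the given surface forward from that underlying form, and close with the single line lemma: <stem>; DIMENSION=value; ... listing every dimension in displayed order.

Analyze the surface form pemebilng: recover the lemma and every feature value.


underlying: pem-epil-ng
ASPECT=ib - signalled by the affix pem-
TOR=em - signalled by the affix -ng
check: pemepilng -> pemepilng -> pemepilng -> pemepilng -> pemebilng
lemma: epil; ASPECT=ib; TOR=em


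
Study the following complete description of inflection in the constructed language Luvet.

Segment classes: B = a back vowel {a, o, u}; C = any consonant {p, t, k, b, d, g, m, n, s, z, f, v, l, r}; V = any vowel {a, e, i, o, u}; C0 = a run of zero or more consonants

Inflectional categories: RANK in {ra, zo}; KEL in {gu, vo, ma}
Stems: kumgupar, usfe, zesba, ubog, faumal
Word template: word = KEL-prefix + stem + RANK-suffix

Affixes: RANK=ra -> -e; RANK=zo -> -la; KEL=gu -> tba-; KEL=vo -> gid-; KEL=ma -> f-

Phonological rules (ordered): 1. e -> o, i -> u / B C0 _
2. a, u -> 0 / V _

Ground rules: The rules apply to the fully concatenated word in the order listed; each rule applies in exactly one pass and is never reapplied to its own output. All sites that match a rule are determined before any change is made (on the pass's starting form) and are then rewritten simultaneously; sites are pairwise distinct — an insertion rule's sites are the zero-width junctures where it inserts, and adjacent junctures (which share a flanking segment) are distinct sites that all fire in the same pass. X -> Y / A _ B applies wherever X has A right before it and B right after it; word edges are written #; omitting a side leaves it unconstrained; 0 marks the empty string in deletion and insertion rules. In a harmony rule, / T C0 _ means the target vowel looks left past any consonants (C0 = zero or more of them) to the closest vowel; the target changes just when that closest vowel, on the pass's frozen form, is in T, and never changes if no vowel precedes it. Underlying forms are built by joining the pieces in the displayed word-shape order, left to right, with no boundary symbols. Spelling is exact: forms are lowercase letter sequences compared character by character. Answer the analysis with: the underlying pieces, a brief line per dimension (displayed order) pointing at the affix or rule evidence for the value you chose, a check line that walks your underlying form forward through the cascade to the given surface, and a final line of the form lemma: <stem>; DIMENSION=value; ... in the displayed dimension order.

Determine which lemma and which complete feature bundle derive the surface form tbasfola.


underlying: tba-usfe-la
RANK=zo - signalled by the affix -la
KEL=gu - signalled by the affix tba-
check: tbausfela -> tbausfola -> tbasfola
lemma: usfe; RANK=zo; KEL=gu


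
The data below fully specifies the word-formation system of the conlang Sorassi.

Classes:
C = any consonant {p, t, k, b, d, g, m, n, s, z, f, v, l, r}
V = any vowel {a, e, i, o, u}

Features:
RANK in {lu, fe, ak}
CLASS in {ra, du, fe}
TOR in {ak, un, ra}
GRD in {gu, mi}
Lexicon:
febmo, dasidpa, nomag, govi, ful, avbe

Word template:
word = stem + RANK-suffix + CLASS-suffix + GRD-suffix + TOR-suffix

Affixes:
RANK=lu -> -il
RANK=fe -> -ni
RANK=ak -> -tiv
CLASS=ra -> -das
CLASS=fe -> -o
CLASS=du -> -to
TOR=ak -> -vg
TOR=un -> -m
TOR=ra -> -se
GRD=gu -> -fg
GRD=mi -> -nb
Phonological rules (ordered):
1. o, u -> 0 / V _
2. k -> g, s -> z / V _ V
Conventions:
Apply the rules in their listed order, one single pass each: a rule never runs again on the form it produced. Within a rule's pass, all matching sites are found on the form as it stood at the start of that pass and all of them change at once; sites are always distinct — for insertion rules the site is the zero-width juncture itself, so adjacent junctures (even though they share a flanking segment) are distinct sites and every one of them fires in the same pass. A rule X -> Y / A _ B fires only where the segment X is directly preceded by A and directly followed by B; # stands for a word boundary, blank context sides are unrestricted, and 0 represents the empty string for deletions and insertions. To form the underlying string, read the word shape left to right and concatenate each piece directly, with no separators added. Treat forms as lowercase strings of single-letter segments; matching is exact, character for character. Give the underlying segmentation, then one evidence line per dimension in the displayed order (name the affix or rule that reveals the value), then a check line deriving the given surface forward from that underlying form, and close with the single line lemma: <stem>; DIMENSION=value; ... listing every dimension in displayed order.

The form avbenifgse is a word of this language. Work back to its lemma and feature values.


underlying: avbe-ni-o-fg-se
RANK=fe - signalled by the affix -ni
CLASS=fe - signalled by the affix -o
TOR=ra - signalled by the affix -se
GRD=gu - signalled by the affix -fg
check: avbeniofgse -> avbenifgse -> avbenifgse
lemma: avbe; RANK=fe; CLASS=fe; TOR=ra; GRD=gu


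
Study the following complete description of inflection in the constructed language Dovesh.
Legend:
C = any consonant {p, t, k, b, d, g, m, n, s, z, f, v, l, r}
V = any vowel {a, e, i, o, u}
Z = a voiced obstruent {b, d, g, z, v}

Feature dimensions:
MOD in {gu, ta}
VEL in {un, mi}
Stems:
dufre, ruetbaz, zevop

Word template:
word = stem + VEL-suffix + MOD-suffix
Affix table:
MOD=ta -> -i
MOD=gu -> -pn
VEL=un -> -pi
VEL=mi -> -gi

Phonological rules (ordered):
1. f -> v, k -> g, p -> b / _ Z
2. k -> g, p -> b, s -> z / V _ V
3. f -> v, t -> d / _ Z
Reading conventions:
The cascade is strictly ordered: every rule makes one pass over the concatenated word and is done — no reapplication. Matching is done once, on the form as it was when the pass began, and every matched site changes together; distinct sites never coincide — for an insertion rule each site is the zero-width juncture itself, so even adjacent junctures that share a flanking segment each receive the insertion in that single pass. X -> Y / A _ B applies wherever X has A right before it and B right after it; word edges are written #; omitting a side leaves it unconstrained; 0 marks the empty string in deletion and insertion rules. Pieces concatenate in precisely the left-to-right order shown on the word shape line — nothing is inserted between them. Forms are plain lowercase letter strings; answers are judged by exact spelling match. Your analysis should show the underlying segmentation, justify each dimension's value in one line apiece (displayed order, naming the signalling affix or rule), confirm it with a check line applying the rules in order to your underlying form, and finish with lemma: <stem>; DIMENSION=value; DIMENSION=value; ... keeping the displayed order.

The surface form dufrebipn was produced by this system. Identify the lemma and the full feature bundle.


underlying: dufre-pi-pn
MOD=gu - signalled by the affix -pn
VEL=un - signalled by the affix -pi
check: dufrepipn -> dufrepipn -> dufrebipn -> dufrebipn
lemma: dufre; MOD=gu; VEL=un


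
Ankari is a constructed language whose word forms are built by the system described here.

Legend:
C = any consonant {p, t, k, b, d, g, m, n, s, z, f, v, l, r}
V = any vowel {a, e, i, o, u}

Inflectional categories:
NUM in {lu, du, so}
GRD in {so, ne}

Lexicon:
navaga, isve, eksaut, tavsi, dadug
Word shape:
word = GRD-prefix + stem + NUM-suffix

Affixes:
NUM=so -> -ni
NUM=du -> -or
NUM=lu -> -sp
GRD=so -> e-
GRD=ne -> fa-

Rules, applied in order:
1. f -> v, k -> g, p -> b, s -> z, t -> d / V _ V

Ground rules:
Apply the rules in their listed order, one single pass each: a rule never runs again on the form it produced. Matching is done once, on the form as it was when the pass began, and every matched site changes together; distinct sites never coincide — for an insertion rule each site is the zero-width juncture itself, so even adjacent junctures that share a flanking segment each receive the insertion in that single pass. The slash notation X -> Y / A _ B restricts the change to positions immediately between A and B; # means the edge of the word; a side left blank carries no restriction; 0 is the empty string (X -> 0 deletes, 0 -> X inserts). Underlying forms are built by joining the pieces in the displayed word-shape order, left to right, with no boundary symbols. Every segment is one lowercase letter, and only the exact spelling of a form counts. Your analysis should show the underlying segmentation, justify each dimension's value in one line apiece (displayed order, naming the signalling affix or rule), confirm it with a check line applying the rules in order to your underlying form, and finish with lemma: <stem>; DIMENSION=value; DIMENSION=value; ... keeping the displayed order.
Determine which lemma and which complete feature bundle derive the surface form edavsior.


underlying: e-tavsi-or
NUM=du - signalled by the affix -or
GRD=so - signalled by the affix e-
check: etavsior -> edavsior
lemma: tavsi; NUM=du; GRD=so


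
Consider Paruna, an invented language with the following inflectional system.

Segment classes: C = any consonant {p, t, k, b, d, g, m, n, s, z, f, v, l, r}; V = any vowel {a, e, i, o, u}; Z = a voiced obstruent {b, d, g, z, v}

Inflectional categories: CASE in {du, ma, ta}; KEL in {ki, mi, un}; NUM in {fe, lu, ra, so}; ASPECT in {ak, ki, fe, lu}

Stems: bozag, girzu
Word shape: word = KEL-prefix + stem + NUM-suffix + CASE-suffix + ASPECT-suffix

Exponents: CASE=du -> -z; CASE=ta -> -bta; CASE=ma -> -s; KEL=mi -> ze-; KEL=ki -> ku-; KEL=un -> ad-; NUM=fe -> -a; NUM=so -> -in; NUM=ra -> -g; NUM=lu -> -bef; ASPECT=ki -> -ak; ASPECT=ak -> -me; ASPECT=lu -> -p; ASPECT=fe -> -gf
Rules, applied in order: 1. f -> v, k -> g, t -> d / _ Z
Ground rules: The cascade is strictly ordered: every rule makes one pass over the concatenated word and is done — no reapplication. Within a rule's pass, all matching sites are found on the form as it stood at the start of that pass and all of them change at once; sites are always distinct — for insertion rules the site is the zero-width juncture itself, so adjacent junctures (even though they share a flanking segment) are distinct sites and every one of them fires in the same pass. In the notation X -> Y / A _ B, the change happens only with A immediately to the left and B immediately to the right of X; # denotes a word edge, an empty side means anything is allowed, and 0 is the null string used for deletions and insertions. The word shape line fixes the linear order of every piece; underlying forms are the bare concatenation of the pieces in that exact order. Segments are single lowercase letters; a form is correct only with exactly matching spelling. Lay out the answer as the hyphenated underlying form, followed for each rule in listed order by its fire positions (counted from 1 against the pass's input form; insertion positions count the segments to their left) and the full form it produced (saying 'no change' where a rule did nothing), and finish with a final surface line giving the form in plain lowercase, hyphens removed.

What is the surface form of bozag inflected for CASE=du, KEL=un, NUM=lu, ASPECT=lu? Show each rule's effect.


underlying: ad-bozag-bef-z-p
1. f -> v, k -> g, t -> d / _ Z: fires at position(s) 10: adbozagbevzp
surface: adbozagbevzp
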